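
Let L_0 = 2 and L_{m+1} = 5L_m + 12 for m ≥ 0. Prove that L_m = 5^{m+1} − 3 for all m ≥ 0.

Base case: L_0 = 2, and 5^{0+1} − 3 = 5 − 3 = 2.
Assume L_r = 5^{r+1} − 3 for some r ≥ 0.
Then L_{r+1} = 5L_r + 12 = 5·(5^{r+1} − 3) + 12 = 5^{r+2} − 15 + 12 = 5^{r+2} − 3.
This completes the inductive step, so L_m = 5^{m+1} − 3 for all m ≥ 0.

L_m = 5^{m+1} − 3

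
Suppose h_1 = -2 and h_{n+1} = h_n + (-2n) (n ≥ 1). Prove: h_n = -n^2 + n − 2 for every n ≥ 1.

Base case: h_1 = -2, and -1^2 + 1 − 2 = -2.
Assume h_k = -k^2 + k − 2.
Then h_{k+1} = h_k + (-2k) = (-k^2 + k − 2) + (-2k) = -k^2 − k − 2,
and -(k+1)^2 + (k+1) − 2 = -k^2 − k − 2.
By induction, h_n = -n^2 + n − 2 for all n ≥ 1.

h_n = -n^2 + n − 2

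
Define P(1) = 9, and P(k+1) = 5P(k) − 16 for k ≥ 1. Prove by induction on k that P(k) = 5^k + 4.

Base case: P(1) = 9, and 5^1 + 4 = 5 + 4 = 9.
Assume P(r) = 5^r + 4 for some r ≥ 1.
Then P(r+1) = 5P(r) − 16 = 5·(5^r + 4) − 16 = 5^{r+1} + 20 − 16 = 5^{r+1} + 4.
This completes the inductive step, so P(k) = 5^k + 4 for all k ≥ 1.

P(k) = 5^k + 4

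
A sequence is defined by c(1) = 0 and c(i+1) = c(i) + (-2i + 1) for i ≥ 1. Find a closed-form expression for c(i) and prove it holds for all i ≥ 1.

Claim: c(i) = -i^2 + 2i − 1.

Base case: c(1) = 0, and -1^2 + 2·1 − 1 = 0.
Assume c(j) = -j^2 + 2j − 1.
Then c(j+1) = c(j) + (-2j + 1) = (-j^2 + 2j − 1) + (-2j + 1) = -j^2,
and -(j+1)^2 + 2·(j+1) − 1 = -j^2.
By induction, c(i) = -i^2 + 2i − 1 for all i ≥ 1.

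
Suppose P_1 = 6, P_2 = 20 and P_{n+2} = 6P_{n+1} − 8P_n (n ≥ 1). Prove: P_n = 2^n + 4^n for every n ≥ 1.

Base cases: P_1 = 6 and 2^1 + 4^1 = 6; P_2 = 20 and 2^2 + 4^2 = 20.
Assume P_j = 2^j + 4^j for all 1 ≤ j ≤ k, where k ≥ 2.
Then P_{k+1} = 6P_k − 8P_{k−1} = 6·(2^k + 4^k) − 8·(2^{k−1} + 4^{k−1}) = (6·2 − 8)2^{k−1} + (6·4 − 8)4^{k−1} = 4·2^{k−1} + 16·4^{k−1} = 2^{k+1} + 4^{k+1}.
So the formula holds for k+1, and by strong induction P_n = 2^n + 4^n for all n ≥ 1.

P_n = 2^n + 4^n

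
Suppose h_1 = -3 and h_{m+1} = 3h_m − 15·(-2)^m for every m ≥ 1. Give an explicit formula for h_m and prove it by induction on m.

Claim: h_m = 3^m + 3·(-2)^m.

Base case: h_1 = -3, and 3^1 + 3·(-2)^1 = 3 − 6 = -3.
Assume h_r = 3^r + 3·(-2)^r for some r ≥ 1.
Then h_{r+1} = 3h_r − 15·(-2)^r = 3·(3^r + 3·(-2)^r) − 15·(-2)^r = 3^{r+1} + 9·(-2)^r − 15·(-2)^r = 3^{r+1} − 6·(-2)^r = 3^{r+1} + 3·(-2)^{r+1}.
By induction, h_m = 3^m + 3·(-2)^m for all m ≥ 1.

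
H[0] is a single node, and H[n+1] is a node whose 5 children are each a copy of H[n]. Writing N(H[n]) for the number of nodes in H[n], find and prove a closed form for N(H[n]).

Claim: N(H[n]) = (5^{n+1} − 1)/4.

Base case: N(H[0]) = 1, and (5^{0+1} − 1)/4 = 1.
Assume N(H[j]) = (5^{j+1} − 1)/4.
Then N(H[j+1]) = 1 + 5N(H[j]) = 1 + 5·(5^{j+1} − 1)/4 = 1 + (5^{j+2} − 5)/4 = (4 + 5^{j+2} − 5)/4 = (5^{j+2} − 1)/4.
This completes the inductive step, so N(H[n]) = (5^{n+1} − 1)/4 for all n ≥ 0.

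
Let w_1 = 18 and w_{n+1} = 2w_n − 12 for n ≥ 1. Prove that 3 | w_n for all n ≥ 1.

Base case: w_1 = 18 = 3·6, so 3 | w_1.
Assume 3 | w_k, so w_k = 3t for some integer t.
Then w_{k+1} = 2w_k − 12 = 2·(3t) − 12 = 3(2t − 4), so 3 | w_{k+1}.
This completes the inductive step, so 3 | w_n for all n ≥ 1.

3 | w_n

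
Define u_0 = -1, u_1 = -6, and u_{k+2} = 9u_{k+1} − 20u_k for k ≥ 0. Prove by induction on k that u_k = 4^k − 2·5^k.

Base cases: u_0 = -1 and 4^0 − 2·5^0 = -1; u_1 = -6 and 4^1 − 2·5^1 = -6.
Assume u_j = 4^j − 2·5^j for all 0 ≤ j ≤ r, where r ≥ 1.
Then u_{r+1} = 9u_r − 20u_{r−1} = 9·(4^r − 2·5^r) − 20·(4^{r−1} − 2·5^{r−1}) = (9·4 − 20)4^{r−1} − 2·(9·5 − 20)5^{r−1} = 16·4^{r−1} − 50·5^{r−1} = 4^{r+1} − 2·5^{r+1}.
By strong induction, u_k = 4^k − 2·5^k for all k ≥ 0.

u_k = 4^k − 2·5^k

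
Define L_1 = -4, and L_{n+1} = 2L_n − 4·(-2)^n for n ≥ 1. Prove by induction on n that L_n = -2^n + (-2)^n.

Base case: L_1 = -4, and -2^1 + (-2)^1 = -2 − 2 = -4.
Assume L_m = -2^m + (-2)^m for some m ≥ 1.
Then L_{m+1} = 2L_m − 4·(-2)^m = 2·(-2^m + (-2)^m) − 4·(-2)^m = -2^{m+1} + 2·(-2)^m − 4·(-2)^m = -2^{m+1} − 2·(-2)^m = -2^{m+1} + (-2)^{m+1}.
So the formula holds for m+1, and by induction L_n = -2^n + (-2)^n for all n ≥ 1.

L_n = -2^n + (-2)^n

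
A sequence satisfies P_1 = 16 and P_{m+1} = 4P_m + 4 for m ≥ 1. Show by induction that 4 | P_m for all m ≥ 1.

Base case: P_1 = 16 = 4·4, so 4 | P_1.
Assume 4 | P_j, so P_j = 4t for some integer t.
Then P_{j+1} = 4P_j + 4 = 4·(4t) + 4 = 4(4t + 1), so 4 | P_{j+1}.
This completes the inductive step, so 4 | P_m for all m ≥ 1.

4 | P_m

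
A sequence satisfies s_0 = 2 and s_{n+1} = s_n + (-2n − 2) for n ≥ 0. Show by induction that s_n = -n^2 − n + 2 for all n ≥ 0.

Base case: s_0 = 2, and -0^2 − 0 + 2 = 2.
Assume s_m = -m^2 − m + 2.
Then s_{m+1} = s_m + (-2m − 2) = (-m^2 − m + 2) + (-2m − 2) = -m^2 − 3m,
and -(m+1)^2 − (m+1) + 2 = -m^2 − 3m.
Hence s_n = -n^2 − n + 2 for every n ≥ 0, by induction.

s_n = -n^2 − n + 2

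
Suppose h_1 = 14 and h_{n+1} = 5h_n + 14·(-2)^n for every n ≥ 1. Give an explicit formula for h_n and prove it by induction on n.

Claim: h_n = 2·5^n − 2·(-2)^n.

Base case: h_1 = 14, and 2·5^1 − 2·(-2)^1 = 10 + 4 = 14.
Assume h_m = 2·5^m − 2·(-2)^m for some m ≥ 1.
Then h_{m+1} = 5h_m + 14·(-2)^m = 5·(2·5^m − 2·(-2)^m) + 14·(-2)^m = 2·5^{m+1} − 10·(-2)^m + 14·(-2)^m = 2·5^{m+1} + 4·(-2)^m = 2·5^{m+1} − 2·(-2)^{m+1}.
This completes the inductive step, so h_n = 2·5^n − 2·(-2)^n for all n ≥ 1.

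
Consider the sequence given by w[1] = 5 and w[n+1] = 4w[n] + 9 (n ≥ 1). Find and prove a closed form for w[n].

Claim: w[n] = 2·4^n − 3.

Base case: w[1] = 5, and 2·4^1 − 3 = 8 − 3 = 5.
Assume w[j] = 2·4^j − 3 for some j ≥ 1.
Then w[j+1] = 4w[j] + 9 = 4·(2·4^j − 3) + 9 = 8·4^j − 12 + 9 = 2·4^{j+1} − 3.
This completes the inductive step, so w[n] = 2·4^n − 3 for all n ≥ 1.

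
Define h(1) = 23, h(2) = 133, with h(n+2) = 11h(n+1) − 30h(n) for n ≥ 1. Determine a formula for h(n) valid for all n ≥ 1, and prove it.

Claim: h(n) = 3·6^n + 5^n.

Base cases: h(1) = 23 and 3·6^1 + 5^1 = 23; h(2) = 133 and 3·6^2 + 5^2 = 133.
Assume h(j) = 3·6^j + 5^j for all 1 ≤ j ≤ r, where r ≥ 2.
Then h(r+1) = 11h(r) − 30h(r−1) = 11·(3·6^r + 5^r) − 30·(3·6^{r−1} + 5^{r−1}) = 3·(11·6 − 30)6^{r−1} + (11·5 − 30)5^{r−1} = 108·6^{r−1} + 25·5^{r−1} = 3·6^{r+1} + 5^{r+1}.
This completes the inductive step, so h(n) = 3·6^n + 5^n for all n ≥ 1.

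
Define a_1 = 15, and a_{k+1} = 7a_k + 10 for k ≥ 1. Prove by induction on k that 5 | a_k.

Base case: a_1 = 15 = 5·3, so 5 | a_1.
Assume 5 | a_m, so a_m = 5t for some integer t.
Then a_{m+1} = 7a_m + 10 = 7·(5t) + 10 = 5(7t + 2), so 5 | a_{m+1}.
By induction, 5 | a_k for all k ≥ 1.

5 | a_k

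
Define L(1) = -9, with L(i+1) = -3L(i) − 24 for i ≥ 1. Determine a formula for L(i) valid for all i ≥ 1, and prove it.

Claim: L(i) = (-3)^i − 6.

Base case: L(1) = -9, and (-3)^1 − 6 = -3 − 6 = -9.
Assume L(m) = (-3)^m − 6 for some m ≥ 1.
Then L(m+1) = -3L(m) − 24 = -3·((-3)^m − 6) − 24 = -3·(-3)^m + 18 − 24 = (-3)^{m+1} − 6.
This completes the inductive step, so L(i) = (-3)^i − 6 for all i ≥ 1.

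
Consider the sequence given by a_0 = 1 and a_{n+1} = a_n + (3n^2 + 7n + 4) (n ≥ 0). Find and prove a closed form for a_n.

Claim: a_n = n^3 + 2n^2 + n + 1.

Base case: a_0 = 1, and 0^3 + 2·0^2 + 0 + 1 = 1.
Assume a_j = j^3 + 2j^2 + j + 1.
Then a_{j+1} = a_j + (3j^2 + 7j + 4) = (j^3 + 2j^2 + j + 1) + (3j^2 + 7j + 4) = j^3 + 5j^2 + 8j + 5,
and (j+1)^3 + 2·(j+1)^2 + (j+1) + 1 = j^3 + 5j^2 + 8j + 5.
This completes the inductive step, so a_n = n^3 + 2n^2 + n + 1 for all n ≥ 0.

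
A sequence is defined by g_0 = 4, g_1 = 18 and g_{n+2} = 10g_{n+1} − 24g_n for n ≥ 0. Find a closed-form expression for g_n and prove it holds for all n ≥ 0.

Claim: g_n = 3·4^n + 6^n.

Base cases: g_0 = 4 and 3·4^0 + 6^0 = 4; g_1 = 18 and 3·4^1 + 6^1 = 18.
Assume g_j = 3·4^j + 6^j for all 0 ≤ j ≤ r, where r ≥ 1.
Then g_{r+1} = 10g_r − 24g_{r−1} = 10·(3·4^r + 6^r) − 24·(3·4^{r−1} + 6^{r−1}) = 3·(10·4 − 24)4^{r−1} + (10·6 − 24)6^{r−1} = 48·4^{r−1} + 36·6^{r−1} = 3·4^{r+1} + 6^{r+1}.
This completes the inductive step, so g_n = 3·4^n + 6^n for all n ≥ 0.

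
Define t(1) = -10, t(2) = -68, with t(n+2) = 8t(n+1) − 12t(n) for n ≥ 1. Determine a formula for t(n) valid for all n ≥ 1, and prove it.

Claim: t(n) = 2^n − 2·6^n.

Base cases: t(1) = -10 and 2^1 − 2·6^1 = -10; t(2) = -68 and 2^2 − 2·6^2 = -68.
Assume t(j) = 2^j − 2·6^j for all 1 ≤ j ≤ k, where k ≥ 2.
Then t(k+1) = 8t(k) − 12t(k−1) = 8·(2^k − 2·6^k) − 12·(2^{k−1} − 2·6^{k−1}) = (8·2 − 12)2^{k−1} − 2·(8·6 − 12)6^{k−1} = 4·2^{k−1} − 72·6^{k−1} = 2^{k+1} − 2·6^{k+1}.
This completes the inductive step, so t(n) = 2^n − 2·6^n for all n ≥ 1.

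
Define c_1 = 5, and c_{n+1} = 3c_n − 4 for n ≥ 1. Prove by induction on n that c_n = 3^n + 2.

Base case: c_1 = 5, and 3^1 + 2 = 3 + 2 = 5.
Assume c_k = 3^k + 2 for some k ≥ 1.
Then c_{k+1} = 3c_k − 4 = 3·(3^k + 2) − 4 = 3^{k+1} + 6 − 4 = 3^{k+1} + 2.
So the formula holds for k+1, and by induction c_n = 3^n + 2 for all n ≥ 1.

c_n = 3^n + 2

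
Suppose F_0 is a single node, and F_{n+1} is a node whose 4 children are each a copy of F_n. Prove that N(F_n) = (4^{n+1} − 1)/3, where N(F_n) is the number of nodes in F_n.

Base case: N(F_0) = 1, and (4^{0+1} − 1)/3 = 1.
Assume N(F_j) = (4^{j+1} − 1)/3.
Then N(F_{j+1}) = 1 + 4N(F_j) = 1 + 4·(4^{j+1} − 1)/3 = 1 + (4^{j+2} − 4)/3 = (3 + 4^{j+2} − 4)/3 = (4^{j+2} − 1)/3.
This completes the inductive step, so N(F_n) = (4^{n+1} − 1)/3 for all n ≥ 0.

N(F_n) = (4^{n+1} − 1)/3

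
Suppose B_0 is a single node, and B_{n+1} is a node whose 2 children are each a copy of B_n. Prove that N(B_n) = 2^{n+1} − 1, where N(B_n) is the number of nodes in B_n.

Base case: N(B_0) = 1, and 2^{0+1} − 1 = 1.
Assume N(B_k) = 2^{k+1} − 1.
Then N(B_{k+1}) = 1 + 2N(B_k) = 1 + 2(2^{k+1} − 1) = 2^{k+2} − 2 + 1 = 2^{k+2} − 1.
By induction, N(B_n) = 2^{n+1} − 1 for all n ≥ 0.

N(B_n) = 2^{n+1} − 1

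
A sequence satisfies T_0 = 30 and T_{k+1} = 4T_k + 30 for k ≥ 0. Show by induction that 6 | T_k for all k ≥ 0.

Base case: T_0 = 30 = 6·5, so 6 | T_0.
Assume 6 | T_m, so T_m = 6t for some integer t.
Then T_{m+1} = 4T_m + 30 = 4·(6t) + 30 = 6(4t + 5), so 6 | T_{m+1}.
Hence 6 | T_k for every k ≥ 0, by induction.

6 | T_k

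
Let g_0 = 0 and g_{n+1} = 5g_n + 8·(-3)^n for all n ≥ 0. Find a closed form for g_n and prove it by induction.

Claim: g_n = 5^n − (-3)^n.

Base case: g_0 = 0, and 5^0 − (-3)^0 = 1 − 1 = 0.
Assume g_m = 5^m − (-3)^m for some m ≥ 0.
Then g_{m+1} = 5g_m + 8·(-3)^m = 5·(5^m − (-3)^m) + 8·(-3)^m = 5^{m+1} − 5·(-3)^m + 8·(-3)^m = 5^{m+1} + 3·(-3)^m = 5^{m+1} − (-3)^{m+1}.
By induction, g_n = 5^n − (-3)^n for all n ≥ 0.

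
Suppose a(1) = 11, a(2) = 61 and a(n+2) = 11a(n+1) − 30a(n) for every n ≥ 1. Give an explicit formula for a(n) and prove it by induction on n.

Claim: a(n) = 6^n + 5^n.

Base cases: a(1) = 11 and 6^1 + 5^1 = 11; a(2) = 61 and 6^2 + 5^2 = 61.
Assume a(j) = 6^j + 5^j for all 1 ≤ j ≤ m, where m ≥ 2.
Then a(m+1) = 11a(m) − 30a(m−1) = 11·(6^m + 5^m) − 30·(6^{m−1} + 5^{m−1}) = (11·6 − 30)6^{m−1} + (11·5 − 30)5^{m−1} = 36·6^{m−1} + 25·5^{m−1} = 6^{m+1} + 5^{m+1}.
Hence a(n) = 6^n + 5^n for every n ≥ 1, by strong induction.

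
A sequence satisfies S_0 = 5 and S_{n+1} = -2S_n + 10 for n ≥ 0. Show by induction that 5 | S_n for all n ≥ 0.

Base case: S_0 = 5 = 5·1, so 5 | S_0.
Assume 5 | S_m, so S_m = 5t for some integer t.
Then S_{m+1} = -2S_m + 10 = -2·(5t) + 10 = 5(-2t + 2), so 5 | S_{m+1}.
This completes the inductive step, so 5 | S_n for all n ≥ 0.

5 | S_n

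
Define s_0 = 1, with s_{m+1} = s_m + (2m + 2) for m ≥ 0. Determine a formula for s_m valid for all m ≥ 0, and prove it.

Claim: s_m = m^2 + m + 1.

Base case: s_0 = 1, and 0^2 + 0 + 1 = 1.
Assume s_k = k^2 + k + 1.
Then s_{k+1} = s_k + (2k + 2) = (k^2 + k + 1) + (2k + 2) = k^2 + 3k + 3,
and (k+1)^2 + (k+1) + 1 = k^2 + 3k + 3.
Hence s_m = m^2 + m + 1 for every m ≥ 0, by induction.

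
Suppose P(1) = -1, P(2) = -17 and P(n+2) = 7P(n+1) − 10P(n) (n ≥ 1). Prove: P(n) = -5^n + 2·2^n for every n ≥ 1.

Base cases: P(1) = -1 and -5^1 + 2·2^1 = -1; P(2) = -17 and -5^2 + 2·2^2 = -17.
Assume P(j) = -5^j + 2·2^j for all 1 ≤ j ≤ r, where r ≥ 2.
Then P(r+1) = 7P(r) − 10P(r−1) = 7·(-5^r + 2·2^r) − 10·(-5^{r−1} + 2·2^{r−1}) = -(7·5 − 10)5^{r−1} + 2·(7·2 − 10)2^{r−1} = -25·5^{r−1} + 8·2^{r−1} = -5^{r+1} + 2·2^{r+1}.
This completes the inductive step, so P(n) = -5^n + 2·2^n for all n ≥ 1.

P(n) = -5^n + 2·2^n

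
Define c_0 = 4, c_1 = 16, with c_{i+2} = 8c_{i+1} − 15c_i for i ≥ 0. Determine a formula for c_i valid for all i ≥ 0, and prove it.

Claim: c_i = 2·3^i + 2·5^i.

Base cases: c_0 = 4 and 2·3^0 + 2·5^0 = 4; c_1 = 16 and 2·3^1 + 2·5^1 = 16.
Assume c_j = 2·3^j + 2·5^j for all 0 ≤ j ≤ k, where k ≥ 1.
Then c_{k+1} = 8c_k − 15c_{k−1} = 8·(2·3^k + 2·5^k) − 15·(2·3^{k−1} + 2·5^{k−1}) = 2·(8·3 − 15)3^{k−1} + 2·(8·5 − 15)5^{k−1} = 18·3^{k−1} + 50·5^{k−1} = 2·3^{k+1} + 2·5^{k+1}.
Hence c_i = 2·3^i + 2·5^i for every i ≥ 0, by strong induction.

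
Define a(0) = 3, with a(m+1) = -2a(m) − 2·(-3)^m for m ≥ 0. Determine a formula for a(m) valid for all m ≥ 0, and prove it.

Claim: a(m) = (-2)^m + 2·(-3)^m.

Base case: a(0) = 3, and (-2)^0 + 2·(-3)^0 = 1 + 2 = 3.
Assume a(j) = (-2)^j + 2·(-3)^j for some j ≥ 0.
Then a(j+1) = -2a(j) − 2·(-3)^j = -2·((-2)^j + 2·(-3)^j) − 2·(-3)^j = (-2)^{j+1} − 4·(-3)^j − 2·(-3)^j = (-2)^{j+1} − 6·(-3)^j = (-2)^{j+1} + 2·(-3)^{j+1}.
This completes the inductive step, so a(m) = (-2)^m + 2·(-3)^m for all m ≥ 0.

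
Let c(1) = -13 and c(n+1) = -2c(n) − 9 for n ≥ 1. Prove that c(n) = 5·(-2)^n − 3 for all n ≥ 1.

Base case: c(1) = -13, and 5·(-2)^1 − 3 = -10 − 3 = -13.
Assume c(j) = 5·(-2)^j − 3 for some j ≥ 1.
Then c(j+1) = -2c(j) − 9 = -2·(5·(-2)^j − 3) − 9 = -10·(-2)^j + 6 − 9 = 5·(-2)^{j+1} − 3.
Hence c(n) = 5·(-2)^n − 3 for every n ≥ 1, by induction.

c(n) = 5·(-2)^n − 3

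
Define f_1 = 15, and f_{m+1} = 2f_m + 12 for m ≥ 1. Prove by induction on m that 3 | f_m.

Base case: f_1 = 15 = 3·5, so 3 | f_1.
Assume 3 | f_r, so f_r = 3t for some integer t.
Then f_{r+1} = 2f_r + 12 = 2·(3t) + 12 = 3(2t + 4), so 3 | f_{r+1}.
Hence 3 | f_m for every m ≥ 1, by induction.

3 | f_m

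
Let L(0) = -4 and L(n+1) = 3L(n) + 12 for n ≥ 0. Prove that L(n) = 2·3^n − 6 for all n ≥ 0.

Base case: L(0) = -4, and 2·3^0 − 6 = 2 − 6 = -4.
Assume L(m) = 2·3^m − 6 for some m ≥ 0.
Then L(m+1) = 3L(m) + 12 = 3·(2·3^m − 6) + 12 = 6·3^m − 18 + 12 = 2·3^{m+1} − 6.
This completes the inductive step, so L(n) = 2·3^n − 6 for all n ≥ 0.

L(n) = 2·3^n − 6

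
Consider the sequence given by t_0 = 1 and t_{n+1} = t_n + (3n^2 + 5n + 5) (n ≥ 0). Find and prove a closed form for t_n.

Claim: t_n = n^3 + n^2 + 3n + 1.

Base case: t_0 = 1, and 0^3 + 0^2 + 3·0 + 1 = 1.
Assume t_j = j^3 + j^2 + 3j + 1.
Then t_{j+1} = t_j + (3j^2 + 5j + 5) = (j^3 + j^2 + 3j + 1) + (3j^2 + 5j + 5) = j^3 + 4j^2 + 8j + 6,
and (j+1)^3 + (j+1)^2 + 3·(j+1) + 1 = j^3 + 4j^2 + 8j + 6.
Hence t_n = n^3 + n^2 + 3n + 1 for every n ≥ 0, by induction.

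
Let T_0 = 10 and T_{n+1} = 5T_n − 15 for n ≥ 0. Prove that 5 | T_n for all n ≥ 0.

Base case: T_0 = 10 = 5·2, so 5 | T_0.
Assume 5 | T_r, so T_r = 5t for some integer t.
Then T_{r+1} = 5T_r − 15 = 5·(5t) − 15 = 5(5t − 3), so 5 | T_{r+1}.
This completes the inductive step, so 5 | T_n for all n ≥ 0.

5 | T_n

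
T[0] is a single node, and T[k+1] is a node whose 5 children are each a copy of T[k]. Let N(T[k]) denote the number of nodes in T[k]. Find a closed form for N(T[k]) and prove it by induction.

Claim: N(T[k]) = (5^{k+1} − 1)/4.

Base case: N(T[0]) = 1, and (5^{0+1} − 1)/4 = 1.
Assume N(T[r]) = (5^{r+1} − 1)/4.
Then N(T[r+1]) = 1 + 5N(T[r]) = 1 + 5·(5^{r+1} − 1)/4 = 1 + (5^{r+2} − 5)/4 = (4 + 5^{r+2} − 5)/4 = (5^{r+2} − 1)/4.
By induction, N(T[k]) = (5^{k+1} − 1)/4 for all k ≥ 0.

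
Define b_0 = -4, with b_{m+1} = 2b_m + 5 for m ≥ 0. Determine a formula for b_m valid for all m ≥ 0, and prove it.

Claim: b_m = 2^m − 5.

Base case: b_0 = -4, and 2^0 − 5 = 1 − 5 = -4.
Assume b_k = 2^k − 5 for some k ≥ 0.
Then b_{k+1} = 2b_k + 5 = 2·(2^k − 5) + 5 = 2^{k+1} − 10 + 5 = 2^{k+1} − 5.
Hence b_m = 2^m − 5 for every m ≥ 0, by induction.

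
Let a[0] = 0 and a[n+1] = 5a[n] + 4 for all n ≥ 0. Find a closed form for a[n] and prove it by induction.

Claim: a[n] = 5^n − 1.

Base case: a[0] = 0, and 5^0 − 1 = 1 − 1 = 0.
Assume a[k] = 5^k − 1 for some k ≥ 0.
Then a[k+1] = 5a[k] + 4 = 5·(5^k − 1) + 4 = 5^{k+1} − 5 + 4 = 5^{k+1} − 1.
So the formula holds for k+1, and by induction a[n] = 5^n − 1 for all n ≥ 0.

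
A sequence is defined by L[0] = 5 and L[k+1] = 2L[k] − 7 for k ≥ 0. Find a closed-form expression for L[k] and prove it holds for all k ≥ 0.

Claim: L[k] = -2^{k+1} + 7.

Base case: L[0] = 5, and -2^{0+1} + 7 = -2 + 7 = 5.
Assume L[m] = -2^{m+1} + 7 for some m ≥ 0.
Then L[m+1] = 2L[m] − 7 = 2·(-2^{m+1} + 7) − 7 = -2^{m+2} + 14 − 7 = -2^{m+2} + 7.
Hence L[k] = -2^{k+1} + 7 for every k ≥ 0, by induction.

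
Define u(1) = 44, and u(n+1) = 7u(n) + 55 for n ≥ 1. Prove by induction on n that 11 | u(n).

Base case: u(1) = 44 = 11·4, so 11 | u(1).
Assume 11 | u(m), so u(m) = 11t for some integer t.
Then u(m+1) = 7u(m) + 55 = 7·(11t) + 55 = 11(7t + 5), so 11 | u(m+1).
This completes the inductive step, so 11 | u(n) for all n ≥ 1.

11 | u(n)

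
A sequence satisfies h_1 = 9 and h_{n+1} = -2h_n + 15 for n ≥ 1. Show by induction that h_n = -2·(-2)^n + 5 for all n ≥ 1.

Base case: h_1 = 9, and -2·(-2)^1 + 5 = 4 + 5 = 9.
Assume h_j = -2·(-2)^j + 5 for some j ≥ 1.
Then h_{j+1} = -2h_j + 15 = -2·(-2·(-2)^j + 5) + 15 = 4·(-2)^j − 10 + 15 = -2·(-2)^{j+1} + 5.
Hence h_n = -2·(-2)^n + 5 for every n ≥ 1, by induction.

h_n = -2·(-2)^n + 5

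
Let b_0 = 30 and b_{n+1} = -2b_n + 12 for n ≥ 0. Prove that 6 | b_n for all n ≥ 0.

Base case: b_0 = 30 = 6·5, so 6 | b_0.
Assume 6 | b_j, so b_j = 6t for some integer t.
Then b_{j+1} = -2b_j + 12 = -2·(6t) + 12 = 6(-2t + 2), so 6 | b_{j+1}.
This completes the inductive step, so 6 | b_n for all n ≥ 0.

6 | b_n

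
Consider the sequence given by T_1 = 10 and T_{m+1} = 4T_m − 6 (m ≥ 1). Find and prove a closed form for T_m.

Claim: T_m = 2·4^m + 2.

Base case: T_1 = 10, and 2·4^1 + 2 = 8 + 2 = 10.
Assume T_r = 2·4^r + 2 for some r ≥ 1.
Then T_{r+1} = 4T_r − 6 = 4·(2·4^r + 2) − 6 = 8·4^r + 8 − 6 = 2·4^{r+1} + 2.
Hence T_m = 2·4^m + 2 for every m ≥ 1, by induction.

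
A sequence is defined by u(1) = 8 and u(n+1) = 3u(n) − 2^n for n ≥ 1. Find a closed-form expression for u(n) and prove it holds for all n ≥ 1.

Claim: u(n) = 2·3^n + 2^n.

Base case: u(1) = 8, and 2·3^1 + 2^1 = 6 + 2 = 8.
Assume u(k) = 2·3^k + 2^k for some k ≥ 1.
Then u(k+1) = 3u(k) − 2^k = 3·(2·3^k + 2^k) − 2^k = 2·3^{k+1} + 3·2^k − 2^k = 2·3^{k+1} + 2·2^k = 2·3^{k+1} + 2^{k+1}.
This completes the inductive step, so u(n) = 2·3^n + 2^n for all n ≥ 1.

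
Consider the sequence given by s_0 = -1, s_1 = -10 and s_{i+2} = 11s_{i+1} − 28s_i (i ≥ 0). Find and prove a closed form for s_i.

Claim: s_i = 4^i − 2·7^i.

Base cases: s_0 = -1 and 4^0 − 2·7^0 = -1; s_1 = -10 and 4^1 − 2·7^1 = -10.
Assume s_j = 4^j − 2·7^j for all 0 ≤ j ≤ r, where r ≥ 1.
Then s_{r+1} = 11s_r − 28s_{r−1} = 11·(4^r − 2·7^r) − 28·(4^{r−1} − 2·7^{r−1}) = (11·4 − 28)4^{r−1} − 2·(11·7 − 28)7^{r−1} = 16·4^{r−1} − 98·7^{r−1} = 4^{r+1} − 2·7^{r+1}.
Hence s_i = 4^i − 2·7^i for every i ≥ 0, by strong induction.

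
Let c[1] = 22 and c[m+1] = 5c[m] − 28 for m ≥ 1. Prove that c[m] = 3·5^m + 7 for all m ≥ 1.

Base case: c[1] = 22, and 3·5^1 + 7 = 15 + 7 = 22.
Assume c[r] = 3·5^r + 7 for some r ≥ 1.
Then c[r+1] = 5c[r] − 28 = 5·(3·5^r + 7) − 28 = 15·5^r + 35 − 28 = 3·5^{r+1} + 7.
By induction, c[m] = 3·5^m + 7 for all m ≥ 1.

c[m] = 3·5^m + 7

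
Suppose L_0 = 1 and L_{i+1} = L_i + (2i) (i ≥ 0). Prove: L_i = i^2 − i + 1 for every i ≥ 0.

Base case: L_0 = 1, and 0^2 − 0 + 1 = 1.
Assume L_m = m^2 − m + 1.
Then L_{m+1} = L_m + (2m) = (m^2 − m + 1) + (2m) = m^2 + m + 1,
and (m+1)^2 − (m+1) + 1 = m^2 + m + 1.
This completes the inductive step, so L_i = i^2 − i + 1 for all i ≥ 0.

L_i = i^2 − i + 1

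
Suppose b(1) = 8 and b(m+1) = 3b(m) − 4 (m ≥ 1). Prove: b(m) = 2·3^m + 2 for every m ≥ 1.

Base case: b(1) = 8, and 2·3^1 + 2 = 6 + 2 = 8.
Assume b(j) = 2·3^j + 2 for some j ≥ 1.
Then b(j+1) = 3b(j) − 4 = 3·(2·3^j + 2) − 4 = 6·3^j + 6 − 4 = 2·3^{j+1} + 2.
By induction, b(m) = 2·3^m + 2 for all m ≥ 1.

b(m) = 2·3^m + 2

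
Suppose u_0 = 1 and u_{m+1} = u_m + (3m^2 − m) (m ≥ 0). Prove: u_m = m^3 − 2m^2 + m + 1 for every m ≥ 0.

Base case: u_0 = 1, and 0^3 − 2·0^2 + 0 + 1 = 1.
Assume u_j = j^3 − 2j^2 + j + 1.
Then u_{j+1} = u_j + (3j^2 − j) = (j^3 − 2j^2 + j + 1) + (3j^2 − j) = j^3 + j^2 + 1,
and (j+1)^3 − 2·(j+1)^2 + (j+1) + 1 = j^3 + j^2 + 1.
Hence u_m = m^3 − 2m^2 + m + 1 for every m ≥ 0, by induction.

u_m = m^3 − 2m^2 + m + 1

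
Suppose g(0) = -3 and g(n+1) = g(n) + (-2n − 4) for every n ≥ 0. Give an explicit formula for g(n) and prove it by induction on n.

Claim: g(n) = -n^2 − 3n − 3.

Base case: g(0) = -3, and -0^2 − 3·0 − 3 = -3.
Assume g(k) = -k^2 − 3k − 3.
Then g(k+1) = g(k) + (-2k − 4) = (-k^2 − 3k − 3) + (-2k − 4) = -k^2 − 5k − 7,
and -(k+1)^2 − 3·(k+1) − 3 = -k^2 − 5k − 7.
This completes the inductive step, so g(n) = -n^2 − 3n − 3 for all n ≥ 0.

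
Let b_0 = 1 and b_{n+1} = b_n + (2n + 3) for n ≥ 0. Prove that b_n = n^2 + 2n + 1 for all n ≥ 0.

Base case: b_0 = 1, and 0^2 + 2·0 + 1 = 1.
Assume b_r = r^2 + 2r + 1.
Then b_{r+1} = b_r + (2r + 3) = (r^2 + 2r + 1) + (2r + 3) = r^2 + 4r + 4,
and (r+1)^2 + 2·(r+1) + 1 = r^2 + 4r + 4.
By induction, b_n = n^2 + 2n + 1 for all n ≥ 0.

b_n = n^2 + 2n + 1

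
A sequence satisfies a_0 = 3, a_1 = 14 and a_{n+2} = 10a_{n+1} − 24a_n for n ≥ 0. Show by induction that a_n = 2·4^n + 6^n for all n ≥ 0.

Base cases: a_0 = 3 and 2·4^0 + 6^0 = 3; a_1 = 14 and 2·4^1 + 6^1 = 14.
Assume a_j = 2·4^j + 6^j for all 0 ≤ j ≤ r, where r ≥ 1.
Then a_{r+1} = 10a_r − 24a_{r−1} = 10·(2·4^r + 6^r) − 24·(2·4^{r−1} + 6^{r−1}) = 2·(10·4 − 24)4^{r−1} + (10·6 − 24)6^{r−1} = 32·4^{r−1} + 36·6^{r−1} = 2·4^{r+1} + 6^{r+1}.
So the formula holds for r+1, and by strong induction a_n = 2·4^n + 6^n for all n ≥ 0.

a_n = 2·4^n + 6^n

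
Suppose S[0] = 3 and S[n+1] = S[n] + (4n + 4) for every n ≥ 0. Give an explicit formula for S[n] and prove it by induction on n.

Claim: S[n] = 2n^2 + 2n + 3.

Base case: S[0] = 3, and 2·0^2 + 2·0 + 3 = 3.
Assume S[r] = 2r^2 + 2r + 3.
Then S[r+1] = S[r] + (4r + 4) = (2r^2 + 2r + 3) + (4r + 4) = 2r^2 + 6r + 7,
and 2·(r+1)^2 + 2·(r+1) + 3 = 2r^2 + 6r + 7.
By induction, S[n] = 2n^2 + 2n + 3 for all n ≥ 0.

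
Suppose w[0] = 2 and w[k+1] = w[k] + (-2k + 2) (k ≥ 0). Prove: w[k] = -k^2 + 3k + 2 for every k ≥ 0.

Base case: w[0] = 2, and -0^2 + 3·0 + 2 = 2.
Assume w[r] = -r^2 + 3r + 2.
Then w[r+1] = w[r] + (-2r + 2) = (-r^2 + 3r + 2) + (-2r + 2) = -r^2 + r + 4,
and -(r+1)^2 + 3·(r+1) + 2 = -r^2 + r + 4.
This completes the inductive step, so w[k] = -k^2 + 3k + 2 for all k ≥ 0.

w[k] = -k^2 + 3k + 2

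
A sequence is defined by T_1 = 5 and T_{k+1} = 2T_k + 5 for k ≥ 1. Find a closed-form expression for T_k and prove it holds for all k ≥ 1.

Claim: T_k = 5·2^k − 5.

Base case: T_1 = 5, and 5·2^1 − 5 = 10 − 5 = 5.
Assume T_j = 5·2^j − 5 for some j ≥ 1.
Then T_{j+1} = 2T_j + 5 = 2·(5·2^j − 5) + 5 = 10·2^j − 10 + 5 = 5·2^{j+1} − 5.
Hence T_k = 5·2^k − 5 for every k ≥ 1, by induction.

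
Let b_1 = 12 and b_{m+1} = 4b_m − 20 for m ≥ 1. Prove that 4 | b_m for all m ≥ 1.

Base case: b_1 = 12 = 4·3, so 4 | b_1.
Assume 4 | b_j, so b_j = 4t for some integer t.
Then b_{j+1} = 4b_j − 20 = 4·(4t) − 20 = 4(4t − 5), so 4 | b_{j+1}.
By induction, 4 | b_m for all m ≥ 1.

4 | b_m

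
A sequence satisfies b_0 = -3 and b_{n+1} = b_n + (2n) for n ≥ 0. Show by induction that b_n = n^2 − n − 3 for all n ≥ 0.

Base case: b_0 = -3, and 0^2 − 0 − 3 = -3.
Assume b_r = r^2 − r − 3.
Then b_{r+1} = b_r + (2r) = (r^2 − r − 3) + (2r) = r^2 + r − 3,
and (r+1)^2 − (r+1) − 3 = r^2 + r − 3.
By induction, b_n = n^2 − n − 3 for all n ≥ 0.

b_n = n^2 − n − 3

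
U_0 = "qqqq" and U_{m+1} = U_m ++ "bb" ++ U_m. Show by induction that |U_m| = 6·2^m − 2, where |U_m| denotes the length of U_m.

Base case: |U_0| = 4, and 6·2^0 − 2 = 4.
Assume |U_r| = 6·2^r − 2.
Then |U_{r+1}| = |U_r| + 2 + |U_r| = 2|U_r| + 2 = 2(6·2^r − 2) + 2 = 6·2^{r+1} − 4 + 2 = 6·2^{r+1} − 2.
Hence |U_m| = 6·2^m − 2 for every m ≥ 0, by induction.

|U_m| = 6·2^m − 2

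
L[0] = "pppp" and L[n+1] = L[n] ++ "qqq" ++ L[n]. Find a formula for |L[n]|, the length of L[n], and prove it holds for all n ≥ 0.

Claim: |L[n]| = 7·2^n − 3.

Base case: |L[0]| = 4, and 7·2^0 − 3 = 4.
Assume |L[j]| = 7·2^j − 3.
Then |L[j+1]| = |L[j]| + 3 + |L[j]| = 2|L[j]| + 3 = 2(7·2^j − 3) + 3 = 7·2^{j+1} − 6 + 3 = 7·2^{j+1} − 3.
So the formula holds for j+1, and by induction |L[n]| = 7·2^n − 3 for all n ≥ 0.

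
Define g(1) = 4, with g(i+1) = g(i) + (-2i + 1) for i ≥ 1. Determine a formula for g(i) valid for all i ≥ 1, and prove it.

Claim: g(i) = -i^2 + 2i + 3.

Base case: g(1) = 4, and -1^2 + 2·1 + 3 = 4.
Assume g(m) = -m^2 + 2m + 3.
Then g(m+1) = g(m) + (-2m + 1) = (-m^2 + 2m + 3) + (-2m + 1) = -m^2 + 4,
and -(m+1)^2 + 2·(m+1) + 3 = -m^2 + 4.
Hence g(i) = -i^2 + 2i + 3 for every i ≥ 1, by induction.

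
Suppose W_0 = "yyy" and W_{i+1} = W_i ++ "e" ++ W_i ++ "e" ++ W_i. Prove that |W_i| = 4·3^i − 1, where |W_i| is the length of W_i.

Base case: |W_0| = 3, and 4·3^0 − 1 = 3.
Assume |W_r| = 4·3^r − 1.
Then |W_{r+1}| = 3|W_r| + 2 = 3(4·3^r − 1) + 2 = 4·3^{r+1} − 3 + 2 = 4·3^{r+1} − 1.
This completes the inductive step, so |W_i| = 4·3^i − 1 for all i ≥ 0.

|W_i| = 4·3^i − 1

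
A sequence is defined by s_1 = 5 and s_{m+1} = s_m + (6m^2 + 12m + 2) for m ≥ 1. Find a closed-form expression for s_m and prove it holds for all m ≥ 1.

Claim: s_m = 2m^3 + 3m^2 − 3m + 3.

Base case: s_1 = 5, and 2·1^3 + 3·1^2 − 3·1 + 3 = 5.
Assume s_k = 2k^3 + 3k^2 − 3k + 3.
Then s_{k+1} = s_k + (6k^2 + 12k + 2) = (2k^3 + 3k^2 − 3k + 3) + (6k^2 + 12k + 2) = 2k^3 + 9k^2 + 9k + 5,
and 2·(k+1)^3 + 3·(k+1)^2 − 3·(k+1) + 3 = 2k^3 + 9k^2 + 9k + 5.
By induction, s_m = 2m^3 + 3m^2 − 3m + 3 for all m ≥ 1.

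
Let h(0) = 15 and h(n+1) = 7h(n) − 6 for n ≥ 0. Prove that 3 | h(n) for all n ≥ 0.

Base case: h(0) = 15 = 3·5, so 3 | h(0).
Assume 3 | h(m), so h(m) = 3t for some integer t.
Then h(m+1) = 7h(m) − 6 = 7·(3t) − 6 = 3(7t − 2), so 3 | h(m+1).
Hence 3 | h(n) for every n ≥ 0, by induction.

3 | h(n)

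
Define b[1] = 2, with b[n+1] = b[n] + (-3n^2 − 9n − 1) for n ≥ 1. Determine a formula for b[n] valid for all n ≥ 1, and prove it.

Claim: b[n] = -n^3 − 3n^2 + 3n + 3.

Base case: b[1] = 2, and -1^3 − 3·1^2 + 3·1 + 3 = 2.
Assume b[k] = -k^3 − 3k^2 + 3k + 3.
Then b[k+1] = b[k] + (-3k^2 − 9k − 1) = (-k^3 − 3k^2 + 3k + 3) + (-3k^2 − 9k − 1) = -k^3 − 6k^2 − 6k + 2,
and -(k+1)^3 − 3·(k+1)^2 + 3·(k+1) + 3 = -k^3 − 6k^2 − 6k + 2.
By induction, b[n] = -n^3 − 3n^2 + 3n + 3 for all n ≥ 1.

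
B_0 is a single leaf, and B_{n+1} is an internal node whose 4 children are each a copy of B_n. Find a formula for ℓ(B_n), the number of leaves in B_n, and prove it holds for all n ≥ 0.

Claim: ℓ(B_n) = 4^n.

Base case: ℓ(B_0) = 1, and 4^0 = 1.
Assume ℓ(B_j) = 4^j.
Then ℓ(B_{j+1}) = 4·ℓ(B_j) = 4·4^j = 4^{j+1}.
By induction, ℓ(B_n) = 4^n for all n ≥ 0.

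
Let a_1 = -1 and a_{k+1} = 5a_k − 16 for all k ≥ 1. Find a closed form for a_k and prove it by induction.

Claim: a_k = -5^k + 4.

Base case: a_1 = -1, and -5^1 + 4 = -5 + 4 = -1.
Assume a_r = -5^r + 4 for some r ≥ 1.
Then a_{r+1} = 5a_r − 16 = 5·(-5^r + 4) − 16 = -5^{r+1} + 20 − 16 = -5^{r+1} + 4.
Hence a_k = -5^k + 4 for every k ≥ 1, by induction.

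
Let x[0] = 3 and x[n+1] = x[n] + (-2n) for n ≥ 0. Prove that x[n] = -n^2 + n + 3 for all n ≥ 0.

Base case: x[0] = 3, and -0^2 + 0 + 3 = 3.
Assume x[j] = -j^2 + j + 3.
Then x[j+1] = x[j] + (-2j) = (-j^2 + j + 3) + (-2j) = -j^2 − j + 3,
and -(j+1)^2 + (j+1) + 3 = -j^2 − j + 3.
By induction, x[n] = -n^2 + n + 3 for all n ≥ 0.

x[n] = -n^2 + n + 3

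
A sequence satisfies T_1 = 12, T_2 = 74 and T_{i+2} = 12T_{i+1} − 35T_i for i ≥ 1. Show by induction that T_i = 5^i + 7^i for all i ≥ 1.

Base cases: T_1 = 12 and 5^1 + 7^1 = 12; T_2 = 74 and 5^2 + 7^2 = 74.
Assume T_j = 5^j + 7^j for all 1 ≤ j ≤ m, where m ≥ 2.
Then T_{m+1} = 12T_m − 35T_{m−1} = 12·(5^m + 7^m) − 35·(5^{m−1} + 7^{m−1}) = (12·5 − 35)5^{m−1} + (12·7 − 35)7^{m−1} = 25·5^{m−1} + 49·7^{m−1} = 5^{m+1} + 7^{m+1}.
Hence T_i = 5^i + 7^i for every i ≥ 1, by strong induction.

T_i = 5^i + 7^i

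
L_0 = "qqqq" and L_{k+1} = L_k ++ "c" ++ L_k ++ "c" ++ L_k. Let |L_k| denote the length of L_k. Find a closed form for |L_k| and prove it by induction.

Claim: |L_k| = 5·3^k − 1.

Base case: |L_0| = 4, and 5·3^0 − 1 = 4.
Assume |L_r| = 5·3^r − 1.
Then |L_{r+1}| = 3|L_r| + 2 = 3(5·3^r − 1) + 2 = 5·3^{r+1} − 3 + 2 = 5·3^{r+1} − 1.
This completes the inductive step, so |L_k| = 5·3^k − 1 for all k ≥ 0.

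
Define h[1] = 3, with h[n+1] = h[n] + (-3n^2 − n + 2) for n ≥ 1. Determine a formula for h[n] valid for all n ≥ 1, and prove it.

Claim: h[n] = -n^3 + n^2 + 2n + 1.

Base case: h[1] = 3, and -1^3 + 1^2 + 2·1 + 1 = 3.
Assume h[m] = -m^3 + m^2 + 2m + 1.
Then h[m+1] = h[m] + (-3m^2 − m + 2) = (-m^3 + m^2 + 2m + 1) + (-3m^2 − m + 2) = -m^3 − 2m^2 + m + 3,
and -(m+1)^3 + (m+1)^2 + 2·(m+1) + 1 = -m^3 − 2m^2 + m + 3.
This completes the inductive step, so h[n] = -n^3 + n^2 + 2n + 1 for all n ≥ 1.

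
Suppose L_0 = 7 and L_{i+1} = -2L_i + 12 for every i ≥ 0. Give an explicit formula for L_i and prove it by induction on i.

Claim: L_i = 3·(-2)^i + 4.

Base case: L_0 = 7, and 3·(-2)^0 + 4 = 3 + 4 = 7.
Assume L_k = 3·(-2)^k + 4 for some k ≥ 0.
Then L_{k+1} = -2L_k + 12 = -2·(3·(-2)^k + 4) + 12 = -6·(-2)^k − 8 + 12 = 3·(-2)^{k+1} + 4.
By induction, L_i = 3·(-2)^i + 4 for all i ≥ 0.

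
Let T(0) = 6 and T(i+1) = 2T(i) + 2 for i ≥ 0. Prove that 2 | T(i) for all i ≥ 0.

Base case: T(0) = 6 = 2·3, so 2 | T(0).
Assume 2 | T(m), so T(m) = 2t for some integer t.
Then T(m+1) = 2T(m) + 2 = 2·(2t) + 2 = 2(2t + 1), so 2 | T(m+1).
So the property holds for m+1, and by induction 2 | T(i) for all i ≥ 0.

2 | T(i)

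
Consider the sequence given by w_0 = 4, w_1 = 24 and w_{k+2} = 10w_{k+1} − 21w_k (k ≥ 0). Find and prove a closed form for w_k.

Claim: w_k = 3·7^k + 3^k.

Base cases: w_0 = 4 and 3·7^0 + 3^0 = 4; w_1 = 24 and 3·7^1 + 3^1 = 24.
Assume w_j = 3·7^j + 3^j for all 0 ≤ j ≤ m, where m ≥ 1.
Then w_{m+1} = 10w_m − 21w_{m−1} = 10·(3·7^m + 3^m) − 21·(3·7^{m−1} + 3^{m−1}) = 3·(10·7 − 21)7^{m−1} + (10·3 − 21)3^{m−1} = 147·7^{m−1} + 9·3^{m−1} = 3·7^{m+1} + 3^{m+1}.
Hence w_k = 3·7^k + 3^k for every k ≥ 0, by strong induction.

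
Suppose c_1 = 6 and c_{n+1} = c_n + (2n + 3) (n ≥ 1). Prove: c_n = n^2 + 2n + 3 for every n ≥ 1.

Base case: c_1 = 6, and 1^2 + 2·1 + 3 = 6.
Assume c_m = m^2 + 2m + 3.
Then c_{m+1} = c_m + (2m + 3) = (m^2 + 2m + 3) + (2m + 3) = m^2 + 4m + 6,
and (m+1)^2 + 2·(m+1) + 3 = m^2 + 4m + 6.
By induction, c_n = n^2 + 2n + 3 for all n ≥ 1.

c_n = n^2 + 2n + 3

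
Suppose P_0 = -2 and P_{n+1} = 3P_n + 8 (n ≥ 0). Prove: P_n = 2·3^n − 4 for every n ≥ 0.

Base case: P_0 = -2, and 2·3^0 − 4 = 2 − 4 = -2.
Assume P_r = 2·3^r − 4 for some r ≥ 0.
Then P_{r+1} = 3P_r + 8 = 3·(2·3^r − 4) + 8 = 6·3^r − 12 + 8 = 2·3^{r+1} − 4.
This completes the inductive step, so P_n = 2·3^n − 4 for all n ≥ 0.

P_n = 2·3^n − 4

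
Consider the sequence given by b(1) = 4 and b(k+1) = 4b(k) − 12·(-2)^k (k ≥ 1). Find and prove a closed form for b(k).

Claim: b(k) = 2·4^k + 2·(-2)^k.

Base case: b(1) = 4, and 2·4^1 + 2·(-2)^1 = 8 − 4 = 4.
Assume b(r) = 2·4^r + 2·(-2)^r for some r ≥ 1.
Then b(r+1) = 4b(r) − 12·(-2)^r = 4·(2·4^r + 2·(-2)^r) − 12·(-2)^r = 2·4^{r+1} + 8·(-2)^r − 12·(-2)^r = 2·4^{r+1} − 4·(-2)^r = 2·4^{r+1} + 2·(-2)^{r+1}.
Hence b(k) = 2·4^k + 2·(-2)^k for every k ≥ 1, by induction.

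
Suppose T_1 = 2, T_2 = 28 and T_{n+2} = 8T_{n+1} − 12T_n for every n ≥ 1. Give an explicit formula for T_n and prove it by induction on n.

Claim: T_n = 6^n − 2·2^n.

Base cases: T_1 = 2 and 6^1 − 2·2^1 = 2; T_2 = 28 and 6^2 − 2·2^2 = 28.
Assume T_j = 6^j − 2·2^j for all 1 ≤ j ≤ m, where m ≥ 2.
Then T_{m+1} = 8T_m − 12T_{m−1} = 8·(6^m − 2·2^m) − 12·(6^{m−1} − 2·2^{m−1}) = (8·6 − 12)6^{m−1} − 2·(8·2 − 12)2^{m−1} = 36·6^{m−1} − 8·2^{m−1} = 6^{m+1} − 2·2^{m+1}.
So the formula holds for m+1, and by strong induction T_n = 6^n − 2·2^n for all n ≥ 1.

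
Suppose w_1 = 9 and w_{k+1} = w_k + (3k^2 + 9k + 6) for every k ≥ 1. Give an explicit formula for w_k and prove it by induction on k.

Claim: w_k = k^3 + 3k^2 + 2k + 3.

Base case: w_1 = 9, and 1^3 + 3·1^2 + 2·1 + 3 = 9.
Assume w_r = r^3 + 3r^2 + 2r + 3.
Then w_{r+1} = w_r + (3r^2 + 9r + 6) = (r^3 + 3r^2 + 2r + 3) + (3r^2 + 9r + 6) = r^3 + 6r^2 + 11r + 9,
and (r+1)^3 + 3·(r+1)^2 + 2·(r+1) + 3 = r^3 + 6r^2 + 11r + 9.
By induction, w_k = k^3 + 3k^2 + 2k + 3 for all k ≥ 1.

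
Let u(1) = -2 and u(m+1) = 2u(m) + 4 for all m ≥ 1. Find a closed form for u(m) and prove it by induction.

Claim: u(m) = 2^m − 4.

Base case: u(1) = -2, and 2^1 − 4 = 2 − 4 = -2.
Assume u(r) = 2^r − 4 for some r ≥ 1.
Then u(r+1) = 2u(r) + 4 = 2·(2^r − 4) + 4 = 2^{r+1} − 8 + 4 = 2^{r+1} − 4.
Hence u(m) = 2^m − 4 for every m ≥ 1, by induction.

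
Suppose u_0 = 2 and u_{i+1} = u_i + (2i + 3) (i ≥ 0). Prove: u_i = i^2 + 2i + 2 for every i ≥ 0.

Base case: u_0 = 2, and 0^2 + 2·0 + 2 = 2.
Assume u_k = k^2 + 2k + 2.
Then u_{k+1} = u_k + (2k + 3) = (k^2 + 2k + 2) + (2k + 3) = k^2 + 4k + 5,
and (k+1)^2 + 2·(k+1) + 2 = k^2 + 4k + 5.
By induction, u_i = i^2 + 2i + 2 for all i ≥ 0.

u_i = i^2 + 2i + 2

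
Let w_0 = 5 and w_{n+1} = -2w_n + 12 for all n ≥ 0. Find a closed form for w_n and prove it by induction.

Claim: w_n = (-2)^n + 4.

Base case: w_0 = 5, and (-2)^0 + 4 = 1 + 4 = 5.
Assume w_r = (-2)^r + 4 for some r ≥ 0.
Then w_{r+1} = -2w_r + 12 = -2·((-2)^r + 4) + 12 = -2·(-2)^r − 8 + 12 = (-2)^{r+1} + 4.
By induction, w_n = (-2)^n + 4 for all n ≥ 0.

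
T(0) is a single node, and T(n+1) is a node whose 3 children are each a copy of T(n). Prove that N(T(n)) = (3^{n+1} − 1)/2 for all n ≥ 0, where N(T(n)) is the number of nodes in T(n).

Base case: N(T(0)) = 1, and (3^{0+1} − 1)/2 = 1.
Assume N(T(j)) = (3^{j+1} − 1)/2.
Then N(T(j+1)) = 1 + 3N(T(j)) = 1 + 3·(3^{j+1} − 1)/2 = 1 + (3^{j+2} − 3)/2 = (2 + 3^{j+2} − 3)/2 = (3^{j+2} − 1)/2.
So the formula holds for j+1, and by induction N(T(n)) = (3^{n+1} − 1)/2 for all n ≥ 0.

N(T(n)) = (3^{n+1} − 1)/2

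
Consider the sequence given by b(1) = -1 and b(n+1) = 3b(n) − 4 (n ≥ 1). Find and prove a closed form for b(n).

Claim: b(n) = -3^n + 2.

Base case: b(1) = -1, and -3^1 + 2 = -3 + 2 = -1.
Assume b(m) = -3^m + 2 for some m ≥ 1.
Then b(m+1) = 3b(m) − 4 = 3·(-3^m + 2) − 4 = -3^{m+1} + 6 − 4 = -3^{m+1} + 2.
Hence b(n) = -3^n + 2 for every n ≥ 1, by induction.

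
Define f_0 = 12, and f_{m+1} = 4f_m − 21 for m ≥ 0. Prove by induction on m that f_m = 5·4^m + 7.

Base case: f_0 = 12, and 5·4^0 + 7 = 5 + 7 = 12.
Assume f_r = 5·4^r + 7 for some r ≥ 0.
Then f_{r+1} = 4f_r − 21 = 4·(5·4^r + 7) − 21 = 20·4^r + 28 − 21 = 5·4^{r+1} + 7.
This completes the inductive step, so f_m = 5·4^m + 7 for all m ≥ 0.

f_m = 5·4^m + 7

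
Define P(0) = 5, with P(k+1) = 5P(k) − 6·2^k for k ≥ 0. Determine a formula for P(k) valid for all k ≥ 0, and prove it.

Claim: P(k) = 3·5^k + 2·2^k.

Base case: P(0) = 5, and 3·5^0 + 2·2^0 = 3 + 2 = 5.
Assume P(m) = 3·5^m + 2·2^m for some m ≥ 0.
Then P(m+1) = 5P(m) − 6·2^m = 5·(3·5^m + 2·2^m) − 6·2^m = 3·5^{m+1} + 10·2^m − 6·2^m = 3·5^{m+1} + 4·2^m = 3·5^{m+1} + 2·2^{m+1}.
Hence P(k) = 3·5^k + 2·2^k for every k ≥ 0, by induction.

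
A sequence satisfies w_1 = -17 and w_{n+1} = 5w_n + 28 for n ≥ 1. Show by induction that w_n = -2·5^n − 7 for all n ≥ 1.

Base case: w_1 = -17, and -2·5^1 − 7 = -10 − 7 = -17.
Assume w_k = -2·5^k − 7 for some k ≥ 1.
Then w_{k+1} = 5w_k + 28 = 5·(-2·5^k − 7) + 28 = -10·5^k − 35 + 28 = -2·5^{k+1} − 7.
So the formula holds for k+1, and by induction w_n = -2·5^n − 7 for all n ≥ 1.

w_n = -2·5^n − 7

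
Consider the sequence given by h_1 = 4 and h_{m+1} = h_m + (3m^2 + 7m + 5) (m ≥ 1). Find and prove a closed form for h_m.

Claim: h_m = m^3 + 2m^2 + 2m − 1.

Base case: h_1 = 4, and 1^3 + 2·1^2 + 2·1 − 1 = 4.
Assume h_k = k^3 + 2k^2 + 2k − 1.
Then h_{k+1} = h_k + (3k^2 + 7k + 5) = (k^3 + 2k^2 + 2k − 1) + (3k^2 + 7k + 5) = k^3 + 5k^2 + 9k + 4,
and (k+1)^3 + 2·(k+1)^2 + 2·(k+1) − 1 = k^3 + 5k^2 + 9k + 4.
This completes the inductive step, so h_m = m^3 + 2m^2 + 2m − 1 for all m ≥ 1.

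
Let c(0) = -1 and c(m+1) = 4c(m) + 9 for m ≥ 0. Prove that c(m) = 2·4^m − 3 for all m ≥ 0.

Base case: c(0) = -1, and 2·4^0 − 3 = 2 − 3 = -1.
Assume c(j) = 2·4^j − 3 for some j ≥ 0.
Then c(j+1) = 4c(j) + 9 = 4·(2·4^j − 3) + 9 = 8·4^j − 12 + 9 = 2·4^{j+1} − 3.
So the formula holds for j+1, and by induction c(m) = 2·4^m − 3 for all m ≥ 0.

c(m) = 2·4^m − 3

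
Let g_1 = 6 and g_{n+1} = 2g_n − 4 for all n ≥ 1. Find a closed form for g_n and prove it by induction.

Claim: g_n = 2^n + 4.

Base case: g_1 = 6, and 2^1 + 4 = 2 + 4 = 6.
Assume g_m = 2^m + 4 for some m ≥ 1.
Then g_{m+1} = 2g_m − 4 = 2·(2^m + 4) − 4 = 2^{m+1} + 8 − 4 = 2^{m+1} + 4.
This completes the inductive step, so g_n = 2^n + 4 for all n ≥ 1.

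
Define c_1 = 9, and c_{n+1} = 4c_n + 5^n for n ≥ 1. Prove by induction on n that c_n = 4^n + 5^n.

Base case: c_1 = 9, and 4^1 + 5^1 = 4 + 5 = 9.
Assume c_k = 4^k + 5^k for some k ≥ 1.
Then c_{k+1} = 4c_k + 5^k = 4·(4^k + 5^k) + 5^k = 4^{k+1} + 4·5^k + 5^k = 4^{k+1} + 5·5^k = 4^{k+1} + 5^{k+1}.
Hence c_n = 4^n + 5^n for every n ≥ 1, by induction.

c_n = 4^n + 5^n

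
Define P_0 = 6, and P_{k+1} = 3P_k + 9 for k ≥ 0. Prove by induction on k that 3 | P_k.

Base case: P_0 = 6 = 3·2, so 3 | P_0.
Assume 3 | P_m, so P_m = 3t for some integer t.
Then P_{m+1} = 3P_m + 9 = 3·(3t) + 9 = 3(3t + 3), so 3 | P_{m+1}.
Hence 3 | P_k for every k ≥ 0, by induction.

3 | P_k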